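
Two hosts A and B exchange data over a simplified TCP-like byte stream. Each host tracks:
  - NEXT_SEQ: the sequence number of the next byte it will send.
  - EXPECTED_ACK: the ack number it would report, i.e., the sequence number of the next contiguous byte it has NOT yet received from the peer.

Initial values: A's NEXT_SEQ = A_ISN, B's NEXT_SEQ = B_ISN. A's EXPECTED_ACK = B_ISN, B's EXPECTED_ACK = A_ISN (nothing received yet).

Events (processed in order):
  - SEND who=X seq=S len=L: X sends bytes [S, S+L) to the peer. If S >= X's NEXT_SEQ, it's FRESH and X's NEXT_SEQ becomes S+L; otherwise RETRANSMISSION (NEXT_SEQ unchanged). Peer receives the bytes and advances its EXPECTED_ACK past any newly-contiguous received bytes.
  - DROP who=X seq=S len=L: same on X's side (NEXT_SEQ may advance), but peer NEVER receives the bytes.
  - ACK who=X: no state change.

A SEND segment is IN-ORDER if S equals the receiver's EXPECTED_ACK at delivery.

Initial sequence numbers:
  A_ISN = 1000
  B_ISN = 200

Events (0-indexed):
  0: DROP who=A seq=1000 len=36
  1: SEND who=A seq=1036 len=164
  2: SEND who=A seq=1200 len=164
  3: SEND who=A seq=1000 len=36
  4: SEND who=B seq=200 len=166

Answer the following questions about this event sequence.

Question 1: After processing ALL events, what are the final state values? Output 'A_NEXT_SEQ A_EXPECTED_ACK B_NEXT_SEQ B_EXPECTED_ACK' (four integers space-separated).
Answer: 1364 366 366 1364

Derivation:
After event 0: A_seq=1036 A_ack=200 B_seq=200 B_ack=1000
After event 1: A_seq=1200 A_ack=200 B_seq=200 B_ack=1000
After event 2: A_seq=1364 A_ack=200 B_seq=200 B_ack=1000
After event 3: A_seq=1364 A_ack=200 B_seq=200 B_ack=1364
After event 4: A_seq=1364 A_ack=366 B_seq=366 B_ack=1364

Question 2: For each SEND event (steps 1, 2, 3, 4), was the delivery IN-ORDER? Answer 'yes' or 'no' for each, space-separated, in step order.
Step 1: SEND seq=1036 -> out-of-order
Step 2: SEND seq=1200 -> out-of-order
Step 3: SEND seq=1000 -> in-order
Step 4: SEND seq=200 -> in-order

Answer: no no yes yes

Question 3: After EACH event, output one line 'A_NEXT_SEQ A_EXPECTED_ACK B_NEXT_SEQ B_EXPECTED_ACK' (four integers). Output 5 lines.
1036 200 200 1000
1200 200 200 1000
1364 200 200 1000
1364 200 200 1364
1364 366 366 1364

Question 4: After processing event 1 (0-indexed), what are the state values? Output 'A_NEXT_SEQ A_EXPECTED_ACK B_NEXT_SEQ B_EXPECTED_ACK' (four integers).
After event 0: A_seq=1036 A_ack=200 B_seq=200 B_ack=1000
After event 1: A_seq=1200 A_ack=200 B_seq=200 B_ack=1000

1200 200 200 1000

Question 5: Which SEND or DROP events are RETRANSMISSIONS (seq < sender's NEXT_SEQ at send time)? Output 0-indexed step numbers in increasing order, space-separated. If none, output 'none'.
Answer: 3

Derivation:
Step 0: DROP seq=1000 -> fresh
Step 1: SEND seq=1036 -> fresh
Step 2: SEND seq=1200 -> fresh
Step 3: SEND seq=1000 -> retransmit
Step 4: SEND seq=200 -> fresh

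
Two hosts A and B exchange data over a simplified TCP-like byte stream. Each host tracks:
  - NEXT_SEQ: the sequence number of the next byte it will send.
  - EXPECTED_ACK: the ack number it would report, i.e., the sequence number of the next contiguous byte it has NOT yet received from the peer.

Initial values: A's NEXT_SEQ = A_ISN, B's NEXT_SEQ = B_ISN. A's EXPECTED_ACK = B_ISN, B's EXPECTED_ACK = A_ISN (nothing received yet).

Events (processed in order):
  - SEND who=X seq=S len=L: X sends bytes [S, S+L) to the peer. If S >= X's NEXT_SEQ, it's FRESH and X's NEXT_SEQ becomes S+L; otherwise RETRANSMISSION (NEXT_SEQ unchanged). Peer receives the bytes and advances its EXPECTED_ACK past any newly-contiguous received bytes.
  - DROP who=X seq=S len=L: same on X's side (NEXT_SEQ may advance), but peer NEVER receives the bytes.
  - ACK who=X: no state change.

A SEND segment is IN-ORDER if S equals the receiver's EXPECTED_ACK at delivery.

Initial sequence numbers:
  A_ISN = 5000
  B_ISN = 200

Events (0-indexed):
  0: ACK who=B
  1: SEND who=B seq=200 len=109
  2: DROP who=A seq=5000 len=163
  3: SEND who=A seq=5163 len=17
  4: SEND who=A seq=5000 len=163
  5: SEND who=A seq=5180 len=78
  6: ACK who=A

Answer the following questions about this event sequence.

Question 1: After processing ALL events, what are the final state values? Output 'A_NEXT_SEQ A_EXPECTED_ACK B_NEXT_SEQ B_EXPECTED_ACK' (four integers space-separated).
After event 0: A_seq=5000 A_ack=200 B_seq=200 B_ack=5000
After event 1: A_seq=5000 A_ack=309 B_seq=309 B_ack=5000
After event 2: A_seq=5163 A_ack=309 B_seq=309 B_ack=5000
After event 3: A_seq=5180 A_ack=309 B_seq=309 B_ack=5000
After event 4: A_seq=5180 A_ack=309 B_seq=309 B_ack=5180
After event 5: A_seq=5258 A_ack=309 B_seq=309 B_ack=5258
After event 6: A_seq=5258 A_ack=309 B_seq=309 B_ack=5258

Answer: 5258 309 309 5258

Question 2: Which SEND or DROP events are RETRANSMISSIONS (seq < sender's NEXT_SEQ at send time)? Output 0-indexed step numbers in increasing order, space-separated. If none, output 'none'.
Step 1: SEND seq=200 -> fresh
Step 2: DROP seq=5000 -> fresh
Step 3: SEND seq=5163 -> fresh
Step 4: SEND seq=5000 -> retransmit
Step 5: SEND seq=5180 -> fresh

Answer: 4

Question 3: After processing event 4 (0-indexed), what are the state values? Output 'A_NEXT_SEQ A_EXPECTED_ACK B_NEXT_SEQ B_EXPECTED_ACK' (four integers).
After event 0: A_seq=5000 A_ack=200 B_seq=200 B_ack=5000
After event 1: A_seq=5000 A_ack=309 B_seq=309 B_ack=5000
After event 2: A_seq=5163 A_ack=309 B_seq=309 B_ack=5000
After event 3: A_seq=5180 A_ack=309 B_seq=309 B_ack=5000
After event 4: A_seq=5180 A_ack=309 B_seq=309 B_ack=5180

5180 309 309 5180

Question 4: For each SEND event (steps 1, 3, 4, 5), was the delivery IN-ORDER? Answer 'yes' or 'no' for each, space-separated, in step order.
Step 1: SEND seq=200 -> in-order
Step 3: SEND seq=5163 -> out-of-order
Step 4: SEND seq=5000 -> in-order
Step 5: SEND seq=5180 -> in-order

Answer: yes no yes yes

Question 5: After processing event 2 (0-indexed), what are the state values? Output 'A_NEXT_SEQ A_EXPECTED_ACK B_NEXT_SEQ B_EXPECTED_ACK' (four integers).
After event 0: A_seq=5000 A_ack=200 B_seq=200 B_ack=5000
After event 1: A_seq=5000 A_ack=309 B_seq=309 B_ack=5000
After event 2: A_seq=5163 A_ack=309 B_seq=309 B_ack=5000

5163 309 309 5000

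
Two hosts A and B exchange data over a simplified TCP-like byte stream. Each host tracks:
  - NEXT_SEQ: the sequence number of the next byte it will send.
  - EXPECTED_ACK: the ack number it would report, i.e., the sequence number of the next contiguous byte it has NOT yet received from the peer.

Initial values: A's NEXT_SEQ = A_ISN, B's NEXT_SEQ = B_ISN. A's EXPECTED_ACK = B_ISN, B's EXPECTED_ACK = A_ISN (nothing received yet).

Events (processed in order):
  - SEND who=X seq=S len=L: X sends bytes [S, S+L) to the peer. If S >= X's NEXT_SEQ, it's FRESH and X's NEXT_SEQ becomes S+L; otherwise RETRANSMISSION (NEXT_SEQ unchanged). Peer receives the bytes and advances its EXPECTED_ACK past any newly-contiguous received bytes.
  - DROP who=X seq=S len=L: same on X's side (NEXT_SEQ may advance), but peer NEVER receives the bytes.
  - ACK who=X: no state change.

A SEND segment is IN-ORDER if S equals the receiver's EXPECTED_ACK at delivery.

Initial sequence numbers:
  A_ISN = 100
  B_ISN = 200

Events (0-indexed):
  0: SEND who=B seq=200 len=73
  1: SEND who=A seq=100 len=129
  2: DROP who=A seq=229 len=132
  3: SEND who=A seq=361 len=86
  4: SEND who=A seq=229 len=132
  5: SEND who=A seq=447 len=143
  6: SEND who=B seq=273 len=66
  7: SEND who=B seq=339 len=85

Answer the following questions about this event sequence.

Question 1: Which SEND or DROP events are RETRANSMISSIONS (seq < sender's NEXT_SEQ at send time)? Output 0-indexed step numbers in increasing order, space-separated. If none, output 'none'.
Answer: 4

Derivation:
Step 0: SEND seq=200 -> fresh
Step 1: SEND seq=100 -> fresh
Step 2: DROP seq=229 -> fresh
Step 3: SEND seq=361 -> fresh
Step 4: SEND seq=229 -> retransmit
Step 5: SEND seq=447 -> fresh
Step 6: SEND seq=273 -> fresh
Step 7: SEND seq=339 -> fresh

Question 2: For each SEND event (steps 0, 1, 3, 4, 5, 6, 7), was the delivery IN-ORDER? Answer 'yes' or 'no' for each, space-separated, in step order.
Answer: yes yes no yes yes yes yes

Derivation:
Step 0: SEND seq=200 -> in-order
Step 1: SEND seq=100 -> in-order
Step 3: SEND seq=361 -> out-of-order
Step 4: SEND seq=229 -> in-order
Step 5: SEND seq=447 -> in-order
Step 6: SEND seq=273 -> in-order
Step 7: SEND seq=339 -> in-order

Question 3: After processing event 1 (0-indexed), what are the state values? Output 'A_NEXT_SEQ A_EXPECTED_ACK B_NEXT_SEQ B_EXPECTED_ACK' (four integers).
After event 0: A_seq=100 A_ack=273 B_seq=273 B_ack=100
After event 1: A_seq=229 A_ack=273 B_seq=273 B_ack=229

229 273 273 229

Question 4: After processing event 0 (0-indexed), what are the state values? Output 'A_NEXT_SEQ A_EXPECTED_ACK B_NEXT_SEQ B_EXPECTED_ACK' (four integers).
After event 0: A_seq=100 A_ack=273 B_seq=273 B_ack=100

100 273 273 100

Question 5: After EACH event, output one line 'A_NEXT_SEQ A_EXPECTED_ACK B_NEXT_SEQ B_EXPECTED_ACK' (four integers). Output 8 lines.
100 273 273 100
229 273 273 229
361 273 273 229
447 273 273 229
447 273 273 447
590 273 273 590
590 339 339 590
590 424 424 590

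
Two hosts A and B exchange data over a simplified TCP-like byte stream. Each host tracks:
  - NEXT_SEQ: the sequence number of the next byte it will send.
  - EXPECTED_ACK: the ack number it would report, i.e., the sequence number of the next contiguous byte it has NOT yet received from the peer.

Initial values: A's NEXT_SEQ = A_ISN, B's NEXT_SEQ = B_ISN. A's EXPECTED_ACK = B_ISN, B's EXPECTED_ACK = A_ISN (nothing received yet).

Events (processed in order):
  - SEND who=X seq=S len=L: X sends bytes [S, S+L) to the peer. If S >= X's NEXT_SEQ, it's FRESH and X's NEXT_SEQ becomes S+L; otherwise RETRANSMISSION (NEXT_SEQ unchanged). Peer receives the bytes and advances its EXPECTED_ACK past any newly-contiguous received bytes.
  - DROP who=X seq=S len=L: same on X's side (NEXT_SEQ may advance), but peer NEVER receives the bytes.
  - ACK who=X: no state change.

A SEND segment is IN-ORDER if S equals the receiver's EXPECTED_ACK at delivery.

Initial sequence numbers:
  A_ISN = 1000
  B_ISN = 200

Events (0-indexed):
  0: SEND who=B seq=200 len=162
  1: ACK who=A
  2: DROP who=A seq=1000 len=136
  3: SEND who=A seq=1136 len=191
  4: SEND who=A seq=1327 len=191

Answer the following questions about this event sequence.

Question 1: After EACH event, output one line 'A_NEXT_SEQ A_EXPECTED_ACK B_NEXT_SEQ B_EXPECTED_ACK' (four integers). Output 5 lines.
1000 362 362 1000
1000 362 362 1000
1136 362 362 1000
1327 362 362 1000
1518 362 362 1000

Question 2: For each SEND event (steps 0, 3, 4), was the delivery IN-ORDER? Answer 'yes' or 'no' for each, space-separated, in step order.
Answer: yes no no

Derivation:
Step 0: SEND seq=200 -> in-order
Step 3: SEND seq=1136 -> out-of-order
Step 4: SEND seq=1327 -> out-of-order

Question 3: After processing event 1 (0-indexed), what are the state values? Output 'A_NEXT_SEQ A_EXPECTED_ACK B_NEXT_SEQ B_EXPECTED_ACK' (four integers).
After event 0: A_seq=1000 A_ack=362 B_seq=362 B_ack=1000
After event 1: A_seq=1000 A_ack=362 B_seq=362 B_ack=1000

1000 362 362 1000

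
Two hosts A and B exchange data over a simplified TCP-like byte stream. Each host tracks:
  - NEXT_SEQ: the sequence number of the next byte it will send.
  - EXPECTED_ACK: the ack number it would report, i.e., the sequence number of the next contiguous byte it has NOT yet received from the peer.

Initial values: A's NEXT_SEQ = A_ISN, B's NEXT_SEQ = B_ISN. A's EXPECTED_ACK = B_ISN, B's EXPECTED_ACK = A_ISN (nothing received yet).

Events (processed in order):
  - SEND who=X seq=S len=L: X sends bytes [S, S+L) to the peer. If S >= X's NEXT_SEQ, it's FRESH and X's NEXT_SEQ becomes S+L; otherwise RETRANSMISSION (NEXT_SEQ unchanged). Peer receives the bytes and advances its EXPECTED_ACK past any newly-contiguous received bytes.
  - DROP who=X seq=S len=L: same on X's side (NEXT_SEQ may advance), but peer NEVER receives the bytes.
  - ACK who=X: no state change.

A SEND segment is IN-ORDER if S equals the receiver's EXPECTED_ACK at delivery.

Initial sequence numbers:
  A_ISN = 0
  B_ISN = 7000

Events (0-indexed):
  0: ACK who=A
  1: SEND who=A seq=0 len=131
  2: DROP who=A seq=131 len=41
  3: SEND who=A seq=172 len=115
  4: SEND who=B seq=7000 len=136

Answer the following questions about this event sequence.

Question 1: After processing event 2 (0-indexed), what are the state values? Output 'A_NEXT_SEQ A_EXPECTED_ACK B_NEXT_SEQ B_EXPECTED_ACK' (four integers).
After event 0: A_seq=0 A_ack=7000 B_seq=7000 B_ack=0
After event 1: A_seq=131 A_ack=7000 B_seq=7000 B_ack=131
After event 2: A_seq=172 A_ack=7000 B_seq=7000 B_ack=131

172 7000 7000 131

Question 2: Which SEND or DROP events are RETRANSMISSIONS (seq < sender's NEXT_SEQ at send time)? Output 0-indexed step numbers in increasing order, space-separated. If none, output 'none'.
Step 1: SEND seq=0 -> fresh
Step 2: DROP seq=131 -> fresh
Step 3: SEND seq=172 -> fresh
Step 4: SEND seq=7000 -> fresh

Answer: none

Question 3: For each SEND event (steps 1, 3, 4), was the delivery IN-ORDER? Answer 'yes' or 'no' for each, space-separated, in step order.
Answer: yes no yes

Derivation:
Step 1: SEND seq=0 -> in-order
Step 3: SEND seq=172 -> out-of-order
Step 4: SEND seq=7000 -> in-order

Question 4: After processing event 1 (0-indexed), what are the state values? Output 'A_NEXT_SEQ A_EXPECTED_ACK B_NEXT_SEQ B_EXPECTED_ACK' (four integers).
After event 0: A_seq=0 A_ack=7000 B_seq=7000 B_ack=0
After event 1: A_seq=131 A_ack=7000 B_seq=7000 B_ack=131

131 7000 7000 131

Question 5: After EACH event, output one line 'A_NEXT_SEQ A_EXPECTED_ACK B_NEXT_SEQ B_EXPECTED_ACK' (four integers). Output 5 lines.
0 7000 7000 0
131 7000 7000 131
172 7000 7000 131
287 7000 7000 131
287 7136 7136 131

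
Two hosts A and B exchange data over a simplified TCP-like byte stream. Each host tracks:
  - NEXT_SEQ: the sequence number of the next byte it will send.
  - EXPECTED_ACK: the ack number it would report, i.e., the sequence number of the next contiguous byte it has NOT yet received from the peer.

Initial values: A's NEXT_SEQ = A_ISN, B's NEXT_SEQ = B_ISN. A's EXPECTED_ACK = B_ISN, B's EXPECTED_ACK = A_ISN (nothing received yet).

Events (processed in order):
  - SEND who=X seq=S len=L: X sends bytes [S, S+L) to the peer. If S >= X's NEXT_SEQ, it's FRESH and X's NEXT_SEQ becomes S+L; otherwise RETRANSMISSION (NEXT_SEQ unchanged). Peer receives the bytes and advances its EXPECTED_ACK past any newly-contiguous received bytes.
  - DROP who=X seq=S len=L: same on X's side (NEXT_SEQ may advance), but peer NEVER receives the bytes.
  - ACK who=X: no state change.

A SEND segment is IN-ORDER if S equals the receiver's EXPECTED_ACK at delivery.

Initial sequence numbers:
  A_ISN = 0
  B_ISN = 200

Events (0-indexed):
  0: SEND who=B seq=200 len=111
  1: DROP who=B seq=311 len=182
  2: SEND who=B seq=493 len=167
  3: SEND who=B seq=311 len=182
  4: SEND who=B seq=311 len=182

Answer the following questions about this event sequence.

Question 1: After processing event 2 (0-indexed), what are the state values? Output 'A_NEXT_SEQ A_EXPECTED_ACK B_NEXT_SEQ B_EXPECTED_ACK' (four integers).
After event 0: A_seq=0 A_ack=311 B_seq=311 B_ack=0
After event 1: A_seq=0 A_ack=311 B_seq=493 B_ack=0
After event 2: A_seq=0 A_ack=311 B_seq=660 B_ack=0

0 311 660 0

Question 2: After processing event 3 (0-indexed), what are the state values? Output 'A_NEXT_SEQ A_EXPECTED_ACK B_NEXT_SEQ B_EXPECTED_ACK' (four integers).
After event 0: A_seq=0 A_ack=311 B_seq=311 B_ack=0
After event 1: A_seq=0 A_ack=311 B_seq=493 B_ack=0
After event 2: A_seq=0 A_ack=311 B_seq=660 B_ack=0
After event 3: A_seq=0 A_ack=660 B_seq=660 B_ack=0

0 660 660 0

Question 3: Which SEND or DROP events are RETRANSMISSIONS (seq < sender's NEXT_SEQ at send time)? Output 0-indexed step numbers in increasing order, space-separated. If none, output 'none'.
Answer: 3 4

Derivation:
Step 0: SEND seq=200 -> fresh
Step 1: DROP seq=311 -> fresh
Step 2: SEND seq=493 -> fresh
Step 3: SEND seq=311 -> retransmit
Step 4: SEND seq=311 -> retransmit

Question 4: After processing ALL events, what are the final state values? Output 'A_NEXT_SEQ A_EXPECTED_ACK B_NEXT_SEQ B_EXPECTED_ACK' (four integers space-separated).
After event 0: A_seq=0 A_ack=311 B_seq=311 B_ack=0
After event 1: A_seq=0 A_ack=311 B_seq=493 B_ack=0
After event 2: A_seq=0 A_ack=311 B_seq=660 B_ack=0
After event 3: A_seq=0 A_ack=660 B_seq=660 B_ack=0
After event 4: A_seq=0 A_ack=660 B_seq=660 B_ack=0

Answer: 0 660 660 0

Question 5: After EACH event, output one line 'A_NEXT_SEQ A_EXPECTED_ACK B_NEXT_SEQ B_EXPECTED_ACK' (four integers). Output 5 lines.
0 311 311 0
0 311 493 0
0 311 660 0
0 660 660 0
0 660 660 0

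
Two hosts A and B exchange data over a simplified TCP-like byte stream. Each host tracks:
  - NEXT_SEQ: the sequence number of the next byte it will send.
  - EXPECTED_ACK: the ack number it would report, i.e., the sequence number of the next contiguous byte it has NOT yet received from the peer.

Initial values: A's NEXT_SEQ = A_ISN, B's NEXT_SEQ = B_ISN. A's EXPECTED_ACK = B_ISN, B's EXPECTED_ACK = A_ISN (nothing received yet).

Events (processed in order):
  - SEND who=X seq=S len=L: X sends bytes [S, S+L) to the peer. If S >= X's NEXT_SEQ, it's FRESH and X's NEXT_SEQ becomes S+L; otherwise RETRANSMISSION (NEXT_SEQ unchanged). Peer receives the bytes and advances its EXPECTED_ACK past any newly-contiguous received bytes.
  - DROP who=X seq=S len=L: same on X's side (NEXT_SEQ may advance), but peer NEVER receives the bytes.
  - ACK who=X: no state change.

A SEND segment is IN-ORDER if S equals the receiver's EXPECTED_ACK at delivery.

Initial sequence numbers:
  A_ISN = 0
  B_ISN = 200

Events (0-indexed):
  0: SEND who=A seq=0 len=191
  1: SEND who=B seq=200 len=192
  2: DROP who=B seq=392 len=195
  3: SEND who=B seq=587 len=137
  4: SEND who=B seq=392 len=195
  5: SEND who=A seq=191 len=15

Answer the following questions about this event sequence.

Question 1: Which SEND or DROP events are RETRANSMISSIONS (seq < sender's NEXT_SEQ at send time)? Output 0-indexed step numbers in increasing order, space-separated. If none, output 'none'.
Answer: 4

Derivation:
Step 0: SEND seq=0 -> fresh
Step 1: SEND seq=200 -> fresh
Step 2: DROP seq=392 -> fresh
Step 3: SEND seq=587 -> fresh
Step 4: SEND seq=392 -> retransmit
Step 5: SEND seq=191 -> fresh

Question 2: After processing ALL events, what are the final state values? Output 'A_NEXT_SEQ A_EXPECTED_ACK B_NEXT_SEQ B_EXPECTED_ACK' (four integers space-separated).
Answer: 206 724 724 206

Derivation:
After event 0: A_seq=191 A_ack=200 B_seq=200 B_ack=191
After event 1: A_seq=191 A_ack=392 B_seq=392 B_ack=191
After event 2: A_seq=191 A_ack=392 B_seq=587 B_ack=191
After event 3: A_seq=191 A_ack=392 B_seq=724 B_ack=191
After event 4: A_seq=191 A_ack=724 B_seq=724 B_ack=191
After event 5: A_seq=206 A_ack=724 B_seq=724 B_ack=206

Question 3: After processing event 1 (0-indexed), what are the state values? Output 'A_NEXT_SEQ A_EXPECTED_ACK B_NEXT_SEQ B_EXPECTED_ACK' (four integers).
After event 0: A_seq=191 A_ack=200 B_seq=200 B_ack=191
After event 1: A_seq=191 A_ack=392 B_seq=392 B_ack=191

191 392 392 191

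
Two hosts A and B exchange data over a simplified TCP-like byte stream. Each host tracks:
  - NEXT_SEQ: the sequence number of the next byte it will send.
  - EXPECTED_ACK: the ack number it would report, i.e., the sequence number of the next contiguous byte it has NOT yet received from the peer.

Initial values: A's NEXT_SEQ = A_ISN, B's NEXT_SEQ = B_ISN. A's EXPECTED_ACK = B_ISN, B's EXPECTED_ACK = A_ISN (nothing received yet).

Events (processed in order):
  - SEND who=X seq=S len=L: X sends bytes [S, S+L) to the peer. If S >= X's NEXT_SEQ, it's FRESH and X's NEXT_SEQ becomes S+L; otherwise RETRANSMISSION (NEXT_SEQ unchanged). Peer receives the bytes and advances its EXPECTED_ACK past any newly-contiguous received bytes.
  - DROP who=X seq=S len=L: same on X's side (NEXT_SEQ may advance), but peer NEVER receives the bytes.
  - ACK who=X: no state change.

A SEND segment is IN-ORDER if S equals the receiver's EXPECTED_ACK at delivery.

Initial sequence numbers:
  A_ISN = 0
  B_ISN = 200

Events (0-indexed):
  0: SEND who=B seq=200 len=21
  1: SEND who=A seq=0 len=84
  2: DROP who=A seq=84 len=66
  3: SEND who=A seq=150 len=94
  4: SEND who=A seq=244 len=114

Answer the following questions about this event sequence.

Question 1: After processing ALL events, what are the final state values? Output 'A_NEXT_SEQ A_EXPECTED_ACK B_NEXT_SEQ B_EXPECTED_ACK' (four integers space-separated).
Answer: 358 221 221 84

Derivation:
After event 0: A_seq=0 A_ack=221 B_seq=221 B_ack=0
After event 1: A_seq=84 A_ack=221 B_seq=221 B_ack=84
After event 2: A_seq=150 A_ack=221 B_seq=221 B_ack=84
After event 3: A_seq=244 A_ack=221 B_seq=221 B_ack=84
After event 4: A_seq=358 A_ack=221 B_seq=221 B_ack=84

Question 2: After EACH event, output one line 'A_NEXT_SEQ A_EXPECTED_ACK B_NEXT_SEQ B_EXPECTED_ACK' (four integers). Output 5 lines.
0 221 221 0
84 221 221 84
150 221 221 84
244 221 221 84
358 221 221 84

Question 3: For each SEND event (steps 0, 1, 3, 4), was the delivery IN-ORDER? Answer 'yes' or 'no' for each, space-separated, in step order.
Answer: yes yes no no

Derivation:
Step 0: SEND seq=200 -> in-order
Step 1: SEND seq=0 -> in-order
Step 3: SEND seq=150 -> out-of-order
Step 4: SEND seq=244 -> out-of-order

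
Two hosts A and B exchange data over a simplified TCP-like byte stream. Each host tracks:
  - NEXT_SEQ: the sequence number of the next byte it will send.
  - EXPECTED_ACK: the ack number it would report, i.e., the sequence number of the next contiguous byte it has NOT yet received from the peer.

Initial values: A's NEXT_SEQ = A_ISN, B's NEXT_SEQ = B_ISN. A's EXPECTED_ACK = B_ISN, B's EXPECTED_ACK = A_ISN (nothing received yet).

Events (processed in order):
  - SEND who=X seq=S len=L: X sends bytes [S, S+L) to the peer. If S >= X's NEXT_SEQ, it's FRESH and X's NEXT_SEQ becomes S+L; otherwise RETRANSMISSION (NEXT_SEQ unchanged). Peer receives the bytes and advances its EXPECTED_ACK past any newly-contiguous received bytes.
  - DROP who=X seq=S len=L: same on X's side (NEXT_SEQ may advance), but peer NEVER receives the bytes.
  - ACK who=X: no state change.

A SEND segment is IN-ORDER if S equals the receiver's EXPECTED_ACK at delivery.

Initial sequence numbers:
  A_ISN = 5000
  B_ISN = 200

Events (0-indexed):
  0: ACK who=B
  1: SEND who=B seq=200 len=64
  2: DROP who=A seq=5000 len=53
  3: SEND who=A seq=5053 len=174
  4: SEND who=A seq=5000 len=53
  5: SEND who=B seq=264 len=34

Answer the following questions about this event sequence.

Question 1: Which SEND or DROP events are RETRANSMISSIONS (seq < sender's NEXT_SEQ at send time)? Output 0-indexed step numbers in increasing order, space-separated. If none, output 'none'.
Answer: 4

Derivation:
Step 1: SEND seq=200 -> fresh
Step 2: DROP seq=5000 -> fresh
Step 3: SEND seq=5053 -> fresh
Step 4: SEND seq=5000 -> retransmit
Step 5: SEND seq=264 -> fresh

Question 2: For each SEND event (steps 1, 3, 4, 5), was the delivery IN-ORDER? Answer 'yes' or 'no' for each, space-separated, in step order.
Step 1: SEND seq=200 -> in-order
Step 3: SEND seq=5053 -> out-of-order
Step 4: SEND seq=5000 -> in-order
Step 5: SEND seq=264 -> in-order

Answer: yes no yes yes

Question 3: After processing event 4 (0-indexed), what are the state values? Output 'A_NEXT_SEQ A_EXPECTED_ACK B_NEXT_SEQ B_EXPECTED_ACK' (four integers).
After event 0: A_seq=5000 A_ack=200 B_seq=200 B_ack=5000
After event 1: A_seq=5000 A_ack=264 B_seq=264 B_ack=5000
After event 2: A_seq=5053 A_ack=264 B_seq=264 B_ack=5000
After event 3: A_seq=5227 A_ack=264 B_seq=264 B_ack=5000
After event 4: A_seq=5227 A_ack=264 B_seq=264 B_ack=5227

5227 264 264 5227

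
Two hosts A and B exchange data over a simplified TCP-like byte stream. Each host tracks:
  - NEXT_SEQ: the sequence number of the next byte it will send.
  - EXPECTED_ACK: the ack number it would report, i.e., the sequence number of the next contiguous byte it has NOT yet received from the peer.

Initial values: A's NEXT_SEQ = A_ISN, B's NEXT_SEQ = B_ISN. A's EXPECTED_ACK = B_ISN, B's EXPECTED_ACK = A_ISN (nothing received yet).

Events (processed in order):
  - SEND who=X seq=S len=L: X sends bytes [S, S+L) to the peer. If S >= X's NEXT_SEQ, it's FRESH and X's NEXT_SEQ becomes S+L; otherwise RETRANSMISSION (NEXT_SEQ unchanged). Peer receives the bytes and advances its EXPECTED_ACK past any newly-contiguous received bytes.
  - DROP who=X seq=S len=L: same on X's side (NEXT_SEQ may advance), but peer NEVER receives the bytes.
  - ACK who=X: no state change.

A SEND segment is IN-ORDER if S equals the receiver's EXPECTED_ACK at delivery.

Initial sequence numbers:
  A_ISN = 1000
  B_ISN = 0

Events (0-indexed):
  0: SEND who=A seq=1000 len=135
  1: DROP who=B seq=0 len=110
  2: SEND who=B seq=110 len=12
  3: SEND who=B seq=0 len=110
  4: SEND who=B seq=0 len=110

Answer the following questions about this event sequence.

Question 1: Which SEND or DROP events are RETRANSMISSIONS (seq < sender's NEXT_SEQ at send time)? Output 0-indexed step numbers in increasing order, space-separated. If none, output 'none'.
Step 0: SEND seq=1000 -> fresh
Step 1: DROP seq=0 -> fresh
Step 2: SEND seq=110 -> fresh
Step 3: SEND seq=0 -> retransmit
Step 4: SEND seq=0 -> retransmit

Answer: 3 4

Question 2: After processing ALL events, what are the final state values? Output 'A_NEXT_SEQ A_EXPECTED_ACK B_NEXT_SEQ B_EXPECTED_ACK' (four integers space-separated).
After event 0: A_seq=1135 A_ack=0 B_seq=0 B_ack=1135
After event 1: A_seq=1135 A_ack=0 B_seq=110 B_ack=1135
After event 2: A_seq=1135 A_ack=0 B_seq=122 B_ack=1135
After event 3: A_seq=1135 A_ack=122 B_seq=122 B_ack=1135
After event 4: A_seq=1135 A_ack=122 B_seq=122 B_ack=1135

Answer: 1135 122 122 1135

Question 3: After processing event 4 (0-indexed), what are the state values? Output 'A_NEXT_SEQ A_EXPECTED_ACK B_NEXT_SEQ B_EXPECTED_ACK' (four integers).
After event 0: A_seq=1135 A_ack=0 B_seq=0 B_ack=1135
After event 1: A_seq=1135 A_ack=0 B_seq=110 B_ack=1135
After event 2: A_seq=1135 A_ack=0 B_seq=122 B_ack=1135
After event 3: A_seq=1135 A_ack=122 B_seq=122 B_ack=1135
After event 4: A_seq=1135 A_ack=122 B_seq=122 B_ack=1135

1135 122 122 1135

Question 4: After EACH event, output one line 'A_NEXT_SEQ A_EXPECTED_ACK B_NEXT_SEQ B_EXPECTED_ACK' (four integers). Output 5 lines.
1135 0 0 1135
1135 0 110 1135
1135 0 122 1135
1135 122 122 1135
1135 122 122 1135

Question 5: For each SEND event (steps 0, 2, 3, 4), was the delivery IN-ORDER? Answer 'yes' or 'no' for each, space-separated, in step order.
Answer: yes no yes no

Derivation:
Step 0: SEND seq=1000 -> in-order
Step 2: SEND seq=110 -> out-of-order
Step 3: SEND seq=0 -> in-order
Step 4: SEND seq=0 -> out-of-order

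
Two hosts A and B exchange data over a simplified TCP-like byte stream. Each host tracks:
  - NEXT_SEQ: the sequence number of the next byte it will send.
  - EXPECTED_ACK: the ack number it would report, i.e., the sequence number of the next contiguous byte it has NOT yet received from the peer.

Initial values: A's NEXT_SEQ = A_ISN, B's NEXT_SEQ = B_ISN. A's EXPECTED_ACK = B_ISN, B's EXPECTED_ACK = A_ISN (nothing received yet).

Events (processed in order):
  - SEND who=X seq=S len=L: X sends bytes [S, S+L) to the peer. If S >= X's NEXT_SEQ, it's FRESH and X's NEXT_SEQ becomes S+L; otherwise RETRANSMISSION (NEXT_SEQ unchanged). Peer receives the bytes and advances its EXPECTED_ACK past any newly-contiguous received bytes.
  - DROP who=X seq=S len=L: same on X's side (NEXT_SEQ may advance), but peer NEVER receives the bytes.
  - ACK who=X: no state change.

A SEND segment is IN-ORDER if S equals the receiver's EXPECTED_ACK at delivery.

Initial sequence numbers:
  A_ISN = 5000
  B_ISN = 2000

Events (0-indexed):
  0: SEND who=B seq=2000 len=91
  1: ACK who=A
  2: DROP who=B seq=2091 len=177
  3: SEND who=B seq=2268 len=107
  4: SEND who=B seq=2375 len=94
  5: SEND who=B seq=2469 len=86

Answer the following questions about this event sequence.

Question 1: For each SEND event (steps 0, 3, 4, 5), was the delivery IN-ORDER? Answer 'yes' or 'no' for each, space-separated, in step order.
Step 0: SEND seq=2000 -> in-order
Step 3: SEND seq=2268 -> out-of-order
Step 4: SEND seq=2375 -> out-of-order
Step 5: SEND seq=2469 -> out-of-order

Answer: yes no no no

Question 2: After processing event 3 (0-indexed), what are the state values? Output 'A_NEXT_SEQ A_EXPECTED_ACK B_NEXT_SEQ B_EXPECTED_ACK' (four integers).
After event 0: A_seq=5000 A_ack=2091 B_seq=2091 B_ack=5000
After event 1: A_seq=5000 A_ack=2091 B_seq=2091 B_ack=5000
After event 2: A_seq=5000 A_ack=2091 B_seq=2268 B_ack=5000
After event 3: A_seq=5000 A_ack=2091 B_seq=2375 B_ack=5000

5000 2091 2375 5000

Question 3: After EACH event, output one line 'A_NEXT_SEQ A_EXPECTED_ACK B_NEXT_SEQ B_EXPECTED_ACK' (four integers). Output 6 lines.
5000 2091 2091 5000
5000 2091 2091 5000
5000 2091 2268 5000
5000 2091 2375 5000
5000 2091 2469 5000
5000 2091 2555 5000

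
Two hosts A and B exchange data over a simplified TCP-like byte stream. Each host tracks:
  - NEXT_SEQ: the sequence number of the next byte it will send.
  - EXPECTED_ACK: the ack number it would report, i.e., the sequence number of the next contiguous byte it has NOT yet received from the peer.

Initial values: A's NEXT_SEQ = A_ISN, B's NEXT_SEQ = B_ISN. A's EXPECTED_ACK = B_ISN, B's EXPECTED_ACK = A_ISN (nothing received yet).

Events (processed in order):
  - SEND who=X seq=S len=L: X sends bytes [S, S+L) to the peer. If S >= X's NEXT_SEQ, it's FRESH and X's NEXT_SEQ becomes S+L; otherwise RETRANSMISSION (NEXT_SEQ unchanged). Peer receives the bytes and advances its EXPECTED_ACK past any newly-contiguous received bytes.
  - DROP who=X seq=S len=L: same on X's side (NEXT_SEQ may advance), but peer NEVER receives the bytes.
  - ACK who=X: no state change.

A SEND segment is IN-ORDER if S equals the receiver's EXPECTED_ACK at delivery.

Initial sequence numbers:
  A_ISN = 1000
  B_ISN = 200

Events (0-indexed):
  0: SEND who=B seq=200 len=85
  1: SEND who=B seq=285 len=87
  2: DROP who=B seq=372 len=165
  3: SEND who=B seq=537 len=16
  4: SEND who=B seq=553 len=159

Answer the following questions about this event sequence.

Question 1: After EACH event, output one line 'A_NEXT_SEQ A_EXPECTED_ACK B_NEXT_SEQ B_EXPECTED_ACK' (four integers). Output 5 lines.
1000 285 285 1000
1000 372 372 1000
1000 372 537 1000
1000 372 553 1000
1000 372 712 1000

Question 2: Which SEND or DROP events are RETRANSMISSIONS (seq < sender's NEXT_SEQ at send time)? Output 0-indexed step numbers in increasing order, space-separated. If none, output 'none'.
Step 0: SEND seq=200 -> fresh
Step 1: SEND seq=285 -> fresh
Step 2: DROP seq=372 -> fresh
Step 3: SEND seq=537 -> fresh
Step 4: SEND seq=553 -> fresh

Answer: none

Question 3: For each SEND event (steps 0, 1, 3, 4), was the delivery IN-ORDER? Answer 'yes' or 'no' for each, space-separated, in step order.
Step 0: SEND seq=200 -> in-order
Step 1: SEND seq=285 -> in-order
Step 3: SEND seq=537 -> out-of-order
Step 4: SEND seq=553 -> out-of-order

Answer: yes yes no no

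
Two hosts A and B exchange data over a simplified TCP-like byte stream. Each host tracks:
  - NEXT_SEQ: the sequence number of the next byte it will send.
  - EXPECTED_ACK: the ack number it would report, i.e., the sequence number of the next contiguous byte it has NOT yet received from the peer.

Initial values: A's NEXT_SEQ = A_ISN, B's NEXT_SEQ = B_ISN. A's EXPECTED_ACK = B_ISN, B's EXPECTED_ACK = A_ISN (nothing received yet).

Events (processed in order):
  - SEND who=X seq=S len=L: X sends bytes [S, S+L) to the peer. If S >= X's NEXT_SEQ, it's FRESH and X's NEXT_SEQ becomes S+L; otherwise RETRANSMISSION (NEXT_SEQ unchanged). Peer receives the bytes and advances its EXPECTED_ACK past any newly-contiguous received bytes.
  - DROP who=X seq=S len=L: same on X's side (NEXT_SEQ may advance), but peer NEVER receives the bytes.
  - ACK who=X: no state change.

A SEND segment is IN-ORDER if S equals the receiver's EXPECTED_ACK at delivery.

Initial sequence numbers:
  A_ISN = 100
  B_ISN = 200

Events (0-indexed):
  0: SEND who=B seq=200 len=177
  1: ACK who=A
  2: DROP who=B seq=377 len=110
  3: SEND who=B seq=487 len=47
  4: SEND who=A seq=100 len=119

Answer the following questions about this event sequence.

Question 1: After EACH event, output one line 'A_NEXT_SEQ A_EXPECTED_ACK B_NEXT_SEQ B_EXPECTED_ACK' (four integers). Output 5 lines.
100 377 377 100
100 377 377 100
100 377 487 100
100 377 534 100
219 377 534 219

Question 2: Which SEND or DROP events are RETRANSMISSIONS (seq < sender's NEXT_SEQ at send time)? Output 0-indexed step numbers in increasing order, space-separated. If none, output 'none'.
Step 0: SEND seq=200 -> fresh
Step 2: DROP seq=377 -> fresh
Step 3: SEND seq=487 -> fresh
Step 4: SEND seq=100 -> fresh

Answer: none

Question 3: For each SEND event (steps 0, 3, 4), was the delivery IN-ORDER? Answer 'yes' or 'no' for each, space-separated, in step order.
Step 0: SEND seq=200 -> in-order
Step 3: SEND seq=487 -> out-of-order
Step 4: SEND seq=100 -> in-order

Answer: yes no yes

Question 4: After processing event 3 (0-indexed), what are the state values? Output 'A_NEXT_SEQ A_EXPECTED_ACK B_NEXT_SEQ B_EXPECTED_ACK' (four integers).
After event 0: A_seq=100 A_ack=377 B_seq=377 B_ack=100
After event 1: A_seq=100 A_ack=377 B_seq=377 B_ack=100
After event 2: A_seq=100 A_ack=377 B_seq=487 B_ack=100
After event 3: A_seq=100 A_ack=377 B_seq=534 B_ack=100

100 377 534 100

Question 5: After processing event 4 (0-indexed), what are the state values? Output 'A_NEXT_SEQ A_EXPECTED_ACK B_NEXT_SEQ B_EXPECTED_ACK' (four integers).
After event 0: A_seq=100 A_ack=377 B_seq=377 B_ack=100
After event 1: A_seq=100 A_ack=377 B_seq=377 B_ack=100
After event 2: A_seq=100 A_ack=377 B_seq=487 B_ack=100
After event 3: A_seq=100 A_ack=377 B_seq=534 B_ack=100
After event 4: A_seq=219 A_ack=377 B_seq=534 B_ack=219

219 377 534 219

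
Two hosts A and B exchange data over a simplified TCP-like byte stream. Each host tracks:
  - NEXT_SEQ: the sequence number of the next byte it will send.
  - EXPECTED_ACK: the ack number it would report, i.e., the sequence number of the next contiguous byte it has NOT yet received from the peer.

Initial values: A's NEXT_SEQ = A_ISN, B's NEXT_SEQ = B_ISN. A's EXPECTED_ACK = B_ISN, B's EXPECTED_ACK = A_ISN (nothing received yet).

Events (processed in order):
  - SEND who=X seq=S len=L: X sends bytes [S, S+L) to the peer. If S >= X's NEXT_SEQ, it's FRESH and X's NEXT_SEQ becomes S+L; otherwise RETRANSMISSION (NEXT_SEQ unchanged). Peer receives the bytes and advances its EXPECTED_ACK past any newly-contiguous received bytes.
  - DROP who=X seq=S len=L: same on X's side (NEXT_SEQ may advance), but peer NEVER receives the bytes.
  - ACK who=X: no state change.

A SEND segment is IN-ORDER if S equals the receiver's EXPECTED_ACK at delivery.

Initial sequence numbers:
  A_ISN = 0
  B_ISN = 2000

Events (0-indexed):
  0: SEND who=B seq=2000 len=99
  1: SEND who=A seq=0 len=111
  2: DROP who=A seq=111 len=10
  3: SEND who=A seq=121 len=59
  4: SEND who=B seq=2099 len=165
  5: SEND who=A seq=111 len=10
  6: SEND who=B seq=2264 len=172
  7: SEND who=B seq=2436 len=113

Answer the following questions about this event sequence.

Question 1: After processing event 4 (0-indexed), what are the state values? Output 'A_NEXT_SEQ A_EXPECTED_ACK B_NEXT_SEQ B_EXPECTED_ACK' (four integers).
After event 0: A_seq=0 A_ack=2099 B_seq=2099 B_ack=0
After event 1: A_seq=111 A_ack=2099 B_seq=2099 B_ack=111
After event 2: A_seq=121 A_ack=2099 B_seq=2099 B_ack=111
After event 3: A_seq=180 A_ack=2099 B_seq=2099 B_ack=111
After event 4: A_seq=180 A_ack=2264 B_seq=2264 B_ack=111

180 2264 2264 111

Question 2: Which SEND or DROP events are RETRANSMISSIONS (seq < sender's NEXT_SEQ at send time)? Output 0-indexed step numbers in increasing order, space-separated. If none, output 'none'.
Answer: 5

Derivation:
Step 0: SEND seq=2000 -> fresh
Step 1: SEND seq=0 -> fresh
Step 2: DROP seq=111 -> fresh
Step 3: SEND seq=121 -> fresh
Step 4: SEND seq=2099 -> fresh
Step 5: SEND seq=111 -> retransmit
Step 6: SEND seq=2264 -> fresh
Step 7: SEND seq=2436 -> fresh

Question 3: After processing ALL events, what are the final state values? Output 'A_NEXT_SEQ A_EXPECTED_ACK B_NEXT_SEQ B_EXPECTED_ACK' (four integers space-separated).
Answer: 180 2549 2549 180

Derivation:
After event 0: A_seq=0 A_ack=2099 B_seq=2099 B_ack=0
After event 1: A_seq=111 A_ack=2099 B_seq=2099 B_ack=111
After event 2: A_seq=121 A_ack=2099 B_seq=2099 B_ack=111
After event 3: A_seq=180 A_ack=2099 B_seq=2099 B_ack=111
After event 4: A_seq=180 A_ack=2264 B_seq=2264 B_ack=111
After event 5: A_seq=180 A_ack=2264 B_seq=2264 B_ack=180
After event 6: A_seq=180 A_ack=2436 B_seq=2436 B_ack=180
After event 7: A_seq=180 A_ack=2549 B_seq=2549 B_ack=180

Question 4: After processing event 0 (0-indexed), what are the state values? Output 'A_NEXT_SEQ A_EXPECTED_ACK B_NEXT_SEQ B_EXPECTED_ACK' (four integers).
After event 0: A_seq=0 A_ack=2099 B_seq=2099 B_ack=0

0 2099 2099 0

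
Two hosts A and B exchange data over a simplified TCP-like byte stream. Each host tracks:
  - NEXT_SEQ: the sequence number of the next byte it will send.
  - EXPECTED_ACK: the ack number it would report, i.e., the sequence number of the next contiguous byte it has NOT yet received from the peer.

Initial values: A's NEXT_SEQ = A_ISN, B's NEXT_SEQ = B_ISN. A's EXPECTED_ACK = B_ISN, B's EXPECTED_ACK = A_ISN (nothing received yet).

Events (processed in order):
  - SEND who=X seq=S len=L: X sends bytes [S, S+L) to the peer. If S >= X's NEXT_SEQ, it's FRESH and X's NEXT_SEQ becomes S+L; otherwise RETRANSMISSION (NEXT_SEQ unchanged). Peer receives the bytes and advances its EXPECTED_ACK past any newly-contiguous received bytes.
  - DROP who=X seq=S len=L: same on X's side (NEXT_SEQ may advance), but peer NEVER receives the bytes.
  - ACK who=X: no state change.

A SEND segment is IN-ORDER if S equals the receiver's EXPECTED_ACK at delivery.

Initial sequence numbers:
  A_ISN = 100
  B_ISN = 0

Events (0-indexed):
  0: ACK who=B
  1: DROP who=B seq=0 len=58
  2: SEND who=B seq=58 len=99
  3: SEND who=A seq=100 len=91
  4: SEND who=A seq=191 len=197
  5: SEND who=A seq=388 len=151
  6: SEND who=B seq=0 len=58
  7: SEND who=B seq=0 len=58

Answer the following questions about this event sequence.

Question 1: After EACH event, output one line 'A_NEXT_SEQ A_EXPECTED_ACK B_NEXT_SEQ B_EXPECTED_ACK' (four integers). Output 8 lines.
100 0 0 100
100 0 58 100
100 0 157 100
191 0 157 191
388 0 157 388
539 0 157 539
539 157 157 539
539 157 157 539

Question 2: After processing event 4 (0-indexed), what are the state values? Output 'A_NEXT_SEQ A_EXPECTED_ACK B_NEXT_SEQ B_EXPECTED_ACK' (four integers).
After event 0: A_seq=100 A_ack=0 B_seq=0 B_ack=100
After event 1: A_seq=100 A_ack=0 B_seq=58 B_ack=100
After event 2: A_seq=100 A_ack=0 B_seq=157 B_ack=100
After event 3: A_seq=191 A_ack=0 B_seq=157 B_ack=191
After event 4: A_seq=388 A_ack=0 B_seq=157 B_ack=388

388 0 157 388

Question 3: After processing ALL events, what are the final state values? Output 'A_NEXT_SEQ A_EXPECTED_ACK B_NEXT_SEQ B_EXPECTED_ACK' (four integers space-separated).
Answer: 539 157 157 539

Derivation:
After event 0: A_seq=100 A_ack=0 B_seq=0 B_ack=100
After event 1: A_seq=100 A_ack=0 B_seq=58 B_ack=100
After event 2: A_seq=100 A_ack=0 B_seq=157 B_ack=100
After event 3: A_seq=191 A_ack=0 B_seq=157 B_ack=191
After event 4: A_seq=388 A_ack=0 B_seq=157 B_ack=388
After event 5: A_seq=539 A_ack=0 B_seq=157 B_ack=539
After event 6: A_seq=539 A_ack=157 B_seq=157 B_ack=539
After event 7: A_seq=539 A_ack=157 B_seq=157 B_ack=539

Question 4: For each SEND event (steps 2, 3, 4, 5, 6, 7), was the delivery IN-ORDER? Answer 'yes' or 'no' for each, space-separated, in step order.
Answer: no yes yes yes yes no

Derivation:
Step 2: SEND seq=58 -> out-of-order
Step 3: SEND seq=100 -> in-order
Step 4: SEND seq=191 -> in-order
Step 5: SEND seq=388 -> in-order
Step 6: SEND seq=0 -> in-order
Step 7: SEND seq=0 -> out-of-order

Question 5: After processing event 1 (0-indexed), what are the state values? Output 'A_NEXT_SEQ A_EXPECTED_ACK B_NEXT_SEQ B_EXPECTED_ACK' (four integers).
After event 0: A_seq=100 A_ack=0 B_seq=0 B_ack=100
After event 1: A_seq=100 A_ack=0 B_seq=58 B_ack=100

100 0 58 100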